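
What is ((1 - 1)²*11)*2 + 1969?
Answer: 1969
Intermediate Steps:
((1 - 1)²*11)*2 + 1969 = (0²*11)*2 + 1969 = (0*11)*2 + 1969 = 0*2 + 1969 = 0 + 1969 = 1969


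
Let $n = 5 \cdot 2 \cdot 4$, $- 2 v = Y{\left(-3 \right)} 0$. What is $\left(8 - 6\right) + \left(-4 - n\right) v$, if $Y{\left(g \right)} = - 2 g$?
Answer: $2$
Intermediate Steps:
$v = 0$ ($v = - \frac{\left(-2\right) \left(-3\right) 0}{2} = - \frac{6 \cdot 0}{2} = \left(- \frac{1}{2}\right) 0 = 0$)
$n = 40$ ($n = 10 \cdot 4 = 40$)
$\left(8 - 6\right) + \left(-4 - n\right) v = \left(8 - 6\right) + \left(-4 - 40\right) 0 = 2 - 0 = 2 + 0 = 2$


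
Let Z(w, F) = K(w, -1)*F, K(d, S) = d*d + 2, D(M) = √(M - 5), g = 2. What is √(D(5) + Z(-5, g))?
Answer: 3*√6 ≈ 7.3485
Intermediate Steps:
D(M) = √(-5 + M)
K(d, S) = 2 + d² (K(d, S) = d² + 2 = 2 + d²)
Z(w, F) = F*(2 + w²) (Z(w, F) = (2 + w²)*F = F*(2 + w²))
√(D(5) + Z(-5, g)) = √(√(-5 + 5) + 2*(2 + (-5)²)) = √(√0 + 2*(2 + 25)) = √(0 + 2*27) = √(0 + 54) = √54 = 3*√6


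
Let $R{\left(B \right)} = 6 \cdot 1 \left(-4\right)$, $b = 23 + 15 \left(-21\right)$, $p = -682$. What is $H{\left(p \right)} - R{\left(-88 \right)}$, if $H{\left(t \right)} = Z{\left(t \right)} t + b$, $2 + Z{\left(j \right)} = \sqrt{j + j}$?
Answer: $1096 - 1364 i \sqrt{341} \approx 1096.0 - 25188.0 i$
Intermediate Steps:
$b = -292$ ($b = 23 - 315 = -292$)
$R{\left(B \right)} = -24$ ($R{\left(B \right)} = 6 \left(-4\right) = -24$)
$Z{\left(j \right)} = -2 + \sqrt{2} \sqrt{j}$ ($Z{\left(j \right)} = -2 + \sqrt{j + j} = -2 + \sqrt{2 j} = -2 + \sqrt{2} \sqrt{j}$)
$H{\left(t \right)} = -292 + t \left(-2 + \sqrt{2} \sqrt{t}\right)$ ($H{\left(t \right)} = \left(-2 + \sqrt{2} \sqrt{t}\right) t - 292 = t \left(-2 + \sqrt{2} \sqrt{t}\right) - 292 = -292 + t \left(-2 + \sqrt{2} \sqrt{t}\right)$)
$H{\left(p \right)} - R{\left(-88 \right)} = \left(-292 - 682 \left(-2 + \sqrt{2} \sqrt{-682}\right)\right) - -24 = \left(-292 - 682 \left(-2 + \sqrt{2} i \sqrt{682}\right)\right) + 24 = \left(-292 - 682 \left(-2 + 2 i \sqrt{341}\right)\right) + 24 = \left(-292 + \left(1364 - 1364 i \sqrt{341}\right)\right) + 24 = \left(1072 - 1364 i \sqrt{341}\right) + 24 = 1096 - 1364 i \sqrt{341}$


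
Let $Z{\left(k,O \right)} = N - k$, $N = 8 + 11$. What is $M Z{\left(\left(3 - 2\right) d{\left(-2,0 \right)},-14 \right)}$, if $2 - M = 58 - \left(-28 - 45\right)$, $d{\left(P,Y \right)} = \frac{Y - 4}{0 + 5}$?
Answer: $- \frac{12771}{5} \approx -2554.2$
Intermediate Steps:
$d{\left(P,Y \right)} = - \frac{4}{5} + \frac{Y}{5}$ ($d{\left(P,Y \right)} = \frac{-4 + Y}{5} = \left(-4 + Y\right) \frac{1}{5} = - \frac{4}{5} + \frac{Y}{5}$)
$N = 19$
$Z{\left(k,O \right)} = 19 - k$
$M = -129$ ($M = 2 - \left(58 - \left(-28 - 45\right)\right) = 2 - \left(58 - -73\right) = 2 - \left(58 + 73\right) = 2 - 131 = -129$)
$M Z{\left(\left(3 - 2\right) d{\left(-2,0 \right)},-14 \right)} = - 129 \left(19 - \left(3 - 2\right) \left(- \frac{4}{5} + \frac{1}{5} \cdot 0\right)\right) = - 129 \left(19 - 1 \left(- \frac{4}{5} + 0\right)\right) = - 129 \left(19 - 1 \left(- \frac{4}{5}\right)\right) = - 129 \left(19 - - \frac{4}{5}\right) = - 129 \left(19 + \frac{4}{5}\right) = \left(-129\right) \frac{99}{5} = - \frac{12771}{5}$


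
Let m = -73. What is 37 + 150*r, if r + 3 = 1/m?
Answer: -30299/73 ≈ -415.05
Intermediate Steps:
r = -220/73 (r = -3 + 1/(-73) = -3 - 1/73 = -220/73 ≈ -3.0137)
37 + 150*r = 37 + 150*(-220/73) = 37 - 33000/73 = -30299/73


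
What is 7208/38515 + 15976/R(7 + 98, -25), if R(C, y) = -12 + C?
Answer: 615985984/3581895 ≈ 171.97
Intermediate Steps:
7208/38515 + 15976/R(7 + 98, -25) = 7208/38515 + 15976/(-12 + (7 + 98)) = 7208*(1/38515) + 15976/(-12 + 105) = 7208/38515 + 15976/93 = 615985984/3581895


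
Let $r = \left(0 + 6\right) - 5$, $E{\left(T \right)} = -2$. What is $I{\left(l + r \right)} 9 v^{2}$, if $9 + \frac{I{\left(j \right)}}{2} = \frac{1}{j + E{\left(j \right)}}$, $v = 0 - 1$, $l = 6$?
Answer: $- \frac{792}{5} \approx -158.4$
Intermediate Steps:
$v = -1$
$r = 1$ ($r = 6 - 5 = 1$)
$I{\left(j \right)} = -18 + \frac{2}{-2 + j}$ ($I{\left(j \right)} = -18 + \frac{2}{j - 2} = -18 + \frac{2}{-2 + j}$)
$I{\left(l + r \right)} 9 v^{2} = \frac{2 \left(19 - 9 \left(6 + 1\right)\right)}{-2 + \left(6 + 1\right)} 9 \left(-1\right)^{2} = \frac{2 \left(19 - 63\right)}{-2 + 7} \cdot 9 \cdot 1 = \frac{2 \left(19 - 63\right)}{5} \cdot 9 \cdot 1 = 2 \cdot \frac{1}{5} \left(-44\right) 9 \cdot 1 = \left(- \frac{88}{5}\right) 9 \cdot 1 = \left(- \frac{792}{5}\right) 1 = - \frac{792}{5}$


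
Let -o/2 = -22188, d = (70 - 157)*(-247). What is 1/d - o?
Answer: -953595863/21489 ≈ -44376.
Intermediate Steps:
d = 21489 (d = -87*(-247) = 21489)
o = 44376 (o = -2*(-22188) = 44376)
1/d - o = 1/21489 - 1*44376 = 1/21489 - 44376 = -953595863/21489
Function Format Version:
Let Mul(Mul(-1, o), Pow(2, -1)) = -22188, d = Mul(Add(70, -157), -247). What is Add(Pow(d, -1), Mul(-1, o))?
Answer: Rational(-953595863, 21489) ≈ -44376.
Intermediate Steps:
d = 21489 (d = Mul(-87, -247) = 21489)
o = 44376 (o = Mul(-2, -22188) = 44376)
Add(Pow(d, -1), Mul(-1, o)) = Add(Pow(21489, -1), Mul(-1, 44376)) = Add(Rational(1, 21489), -44376) = Rational(-953595863, 21489)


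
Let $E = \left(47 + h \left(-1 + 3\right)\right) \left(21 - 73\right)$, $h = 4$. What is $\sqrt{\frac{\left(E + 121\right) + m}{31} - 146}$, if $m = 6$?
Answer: $\frac{i \sqrt{225029}}{31} \approx 15.302 i$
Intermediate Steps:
$E = -2860$ ($E = \left(47 + 4 \left(-1 + 3\right)\right) \left(21 - 73\right) = \left(47 + 4 \cdot 2\right) \left(-52\right) = \left(47 + 8\right) \left(-52\right) = 55 \left(-52\right) = -2860$)
$\sqrt{\frac{\left(E + 121\right) + m}{31} - 146} = \sqrt{\frac{\left(-2860 + 121\right) + 6}{31} - 146} = \sqrt{\left(-2739 + 6\right) \frac{1}{31} - 146} = \sqrt{\left(-2733\right) \frac{1}{31} - 146} = \sqrt{- \frac{2733}{31} - 146} = \sqrt{- \frac{7259}{31}} = \frac{i \sqrt{225029}}{31}$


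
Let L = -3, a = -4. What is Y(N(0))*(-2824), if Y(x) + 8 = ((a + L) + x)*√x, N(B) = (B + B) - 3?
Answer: 22592 + 28240*I*√3 ≈ 22592.0 + 48913.0*I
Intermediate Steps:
N(B) = -3 + 2*B (N(B) = 2*B - 3 = -3 + 2*B)
Y(x) = -8 + √x*(-7 + x) (Y(x) = -8 + ((-4 - 3) + x)*√x = -8 + (-7 + x)*√x = -8 + √x*(-7 + x))
Y(N(0))*(-2824) = (-8 + (-3 + 2*0)^(3/2) - 7*√(-3 + 2*0))*(-2824) = (-8 + (-3 + 0)^(3/2) - 7*√(-3 + 0))*(-2824) = (-8 + (-3)^(3/2) - 7*I*√3)*(-2824) = (-8 - 3*I*√3 - 7*I*√3)*(-2824) = (-8 - 10*I*√3)*(-2824) = 22592 + 28240*I*√3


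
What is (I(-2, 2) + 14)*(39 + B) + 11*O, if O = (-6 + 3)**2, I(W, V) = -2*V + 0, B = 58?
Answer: 1069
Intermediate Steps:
I(W, V) = -2*V
O = 9 (O = (-3)**2 = 9)
(I(-2, 2) + 14)*(39 + B) + 11*O = (-2*2 + 14)*(39 + 58) + 11*9 = (-4 + 14)*97 + 99 = 10*97 + 99 = 970 + 99 = 1069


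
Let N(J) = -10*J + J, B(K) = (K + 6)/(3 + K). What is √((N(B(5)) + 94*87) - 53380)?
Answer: I*√723430/4 ≈ 212.64*I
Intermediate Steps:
B(K) = (6 + K)/(3 + K)
N(J) = -9*J
√((N(B(5)) + 94*87) - 53380) = √((-9*(6 + 5)/(3 + 5) + 94*87) - 53380) = √((-9*11/8 + 8178) - 53380) = √((-99/8 + 8178) - 53380) = √(65325/8 - 53380) = √(-361715/8) = I*√723430/4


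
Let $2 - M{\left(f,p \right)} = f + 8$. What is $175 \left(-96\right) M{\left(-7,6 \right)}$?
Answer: $-16800$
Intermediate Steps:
$M{\left(f,p \right)} = -6 - f$ ($M{\left(f,p \right)} = 2 - \left(f + 8\right) = 2 - \left(8 + f\right) = -6 - f$)
$175 \left(-96\right) M{\left(-7,6 \right)} = 175 \left(-96\right) \left(-6 - -7\right) = - 16800 \left(-6 + 7\right) = \left(-16800\right) 1 = -16800$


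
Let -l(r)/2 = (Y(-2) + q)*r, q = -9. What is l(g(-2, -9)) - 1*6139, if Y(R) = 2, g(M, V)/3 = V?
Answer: -6517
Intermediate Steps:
g(M, V) = 3*V
l(r) = 14*r (l(r) = -2*(2 - 9)*r = -(-14)*r = 14*r)
l(g(-2, -9)) - 1*6139 = 14*(3*(-9)) - 1*6139 = 14*(-27) - 6139 = -378 - 6139 = -6517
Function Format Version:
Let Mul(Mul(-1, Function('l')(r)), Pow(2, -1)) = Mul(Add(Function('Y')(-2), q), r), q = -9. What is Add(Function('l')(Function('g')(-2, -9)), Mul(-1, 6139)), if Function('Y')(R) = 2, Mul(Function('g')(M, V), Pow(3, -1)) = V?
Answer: -6517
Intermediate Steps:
Function('g')(M, V) = Mul(3, V)
Function('l')(r) = Mul(14, r) (Function('l')(r) = Mul(-2, Mul(Add(2, -9), r)) = Mul(-2, Mul(-7, r)) = Mul(14, r))
Add(Function('l')(Function('g')(-2, -9)), Mul(-1, 6139)) = Add(Mul(14, Mul(3, -9)), Mul(-1, 6139)) = Add(Mul(14, -27), -6139) = Add(-378, -6139) = -6517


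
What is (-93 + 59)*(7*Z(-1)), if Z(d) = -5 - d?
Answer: 952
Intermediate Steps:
(-93 + 59)*(7*Z(-1)) = (-93 + 59)*(7*(-5 - 1*(-1))) = -238*(-5 + 1) = -238*(-4) = -34*(-28) = 952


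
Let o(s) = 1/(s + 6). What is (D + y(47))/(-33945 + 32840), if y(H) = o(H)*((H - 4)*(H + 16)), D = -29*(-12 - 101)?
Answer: -35278/11713 ≈ -3.0119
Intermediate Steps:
o(s) = 1/(6 + s)
D = 3277 (D = -29*(-113) = 3277)
y(H) = (-4 + H)*(16 + H)/(6 + H) (y(H) = ((H - 4)*(H + 16))/(6 + H) = ((-4 + H)*(16 + H))/(6 + H) = (-4 + H)*(16 + H)/(6 + H))
(D + y(47))/(-33945 + 32840) = (3277 + (-64 + 47² + 12*47)/(6 + 47))/(-33945 + 32840) = (3277 + (-64 + 2209 + 564)/53)/(-1105) = (3277 + (1/53)*2709)*(-1/1105) = (3277 + 2709/53)*(-1/1105) = (176390/53)*(-1/1105) = -35278/11713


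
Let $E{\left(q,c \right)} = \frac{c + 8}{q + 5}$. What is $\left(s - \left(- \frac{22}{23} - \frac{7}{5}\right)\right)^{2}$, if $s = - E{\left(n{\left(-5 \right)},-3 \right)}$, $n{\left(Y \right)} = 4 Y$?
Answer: $\frac{861184}{119025} \approx 7.2353$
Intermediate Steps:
$E{\left(q,c \right)} = \frac{8 + c}{5 + q}$
$s = \frac{1}{3}$ ($s = - \frac{8 - 3}{5 + 4 \left(-5\right)} = - \frac{5}{5 - 20} = - \frac{5}{-15} = - \frac{\left(-1\right) 5}{15} = \left(-1\right) \left(- \frac{1}{3}\right) = \frac{1}{3} \approx 0.33333$)
$\left(s - \left(- \frac{22}{23} - \frac{7}{5}\right)\right)^{2} = \left(\frac{1}{3} - \left(- \frac{22}{23} - \frac{7}{5}\right)\right)^{2} = \left(\frac{1}{3} - - \frac{271}{115}\right)^{2} = \left(\frac{1}{3} + \left(\frac{22}{23} + \frac{7}{5}\right)\right)^{2} = \left(\frac{1}{3} + \frac{271}{115}\right)^{2} = \left(\frac{928}{345}\right)^{2} = \frac{861184}{119025}$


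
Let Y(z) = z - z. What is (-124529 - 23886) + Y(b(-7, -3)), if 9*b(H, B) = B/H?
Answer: -148415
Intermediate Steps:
b(H, B) = B/(9*H) (b(H, B) = (B/H)/9 = B/(9*H))
Y(z) = 0
(-124529 - 23886) + Y(b(-7, -3)) = (-124529 - 23886) + 0 = -148415 + 0 = -148415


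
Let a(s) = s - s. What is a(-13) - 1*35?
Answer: -35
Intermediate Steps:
a(s) = 0
a(-13) - 1*35 = 0 - 1*35 = 0 - 35 = -35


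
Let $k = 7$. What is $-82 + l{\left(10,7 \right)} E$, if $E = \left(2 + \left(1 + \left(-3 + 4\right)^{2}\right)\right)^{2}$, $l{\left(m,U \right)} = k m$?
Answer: $1038$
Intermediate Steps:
$l{\left(m,U \right)} = 7 m$
$E = 16$ ($E = \left(2 + \left(1 + 1^{2}\right)\right)^{2} = \left(2 + \left(1 + 1\right)\right)^{2} = \left(2 + 2\right)^{2} = 4^{2} = 16$)
$-82 + l{\left(10,7 \right)} E = -82 + 7 \cdot 10 \cdot 16 = -82 + 70 \cdot 16 = -82 + 1120 = 1038$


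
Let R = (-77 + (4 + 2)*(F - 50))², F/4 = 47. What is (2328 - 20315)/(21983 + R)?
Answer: -17987/585984 ≈ -0.030695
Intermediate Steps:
F = 188 (F = 4*47 = 188)
R = 564001 (R = (-77 + (4 + 2)*(188 - 50))² = (-77 + 6*138)² = (-77 + 828)² = 751² = 564001)
(2328 - 20315)/(21983 + R) = (2328 - 20315)/(21983 + 564001) = -17987/585984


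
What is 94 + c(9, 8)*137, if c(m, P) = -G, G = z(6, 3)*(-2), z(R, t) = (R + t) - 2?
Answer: 2012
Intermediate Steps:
z(R, t) = -2 + R + t
G = -14 (G = (-2 + 6 + 3)*(-2) = 7*(-2) = -14)
c(m, P) = 14 (c(m, P) = -1*(-14) = 14)
94 + c(9, 8)*137 = 94 + 14*137 = 94 + 1918 = 2012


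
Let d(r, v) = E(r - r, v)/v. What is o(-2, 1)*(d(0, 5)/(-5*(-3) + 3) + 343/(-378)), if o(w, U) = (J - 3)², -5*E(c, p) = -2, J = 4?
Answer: -1219/1350 ≈ -0.90296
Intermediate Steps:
E(c, p) = ⅖ (E(c, p) = -⅕*(-2) = ⅖)
o(w, U) = 1 (o(w, U) = (4 - 3)² = 1² = 1)
d(r, v) = 2/(5*v)
o(-2, 1)*(d(0, 5)/(-5*(-3) + 3) + 343/(-378)) = 1*(((⅖)/5)/(-5*(-3) + 3) + 343/(-378)) = 1*(((⅖)*(⅕))/(15 + 3) + 343*(-1/378)) = 1*((2/25)/18 - 49/54) = 1*((2/25)*(1/18) - 49/54) = 1*(1/225 - 49/54) = 1*(-1219/1350) = -1219/1350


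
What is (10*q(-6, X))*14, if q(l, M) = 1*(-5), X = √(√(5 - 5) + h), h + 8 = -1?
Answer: -700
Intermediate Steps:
h = -9 (h = -8 - 1 = -9)
X = 3*I (X = √(√(5 - 5) - 9) = √(√0 - 9) = √(0 - 9) = √(-9) = 3*I ≈ 3.0*I)
q(l, M) = -5
(10*q(-6, X))*14 = (10*(-5))*14 = -50*14 = -700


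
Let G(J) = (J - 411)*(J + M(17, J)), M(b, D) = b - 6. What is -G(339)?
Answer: 25200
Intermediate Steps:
M(b, D) = -6 + b
G(J) = (-411 + J)*(11 + J) (G(J) = (J - 411)*(J + (-6 + 17)) = (-411 + J)*(J + 11) = (-411 + J)*(11 + J))
-G(339) = -(-4521 + 339² - 400*339) = -(-4521 + 114921 - 135600) = -1*(-25200) = 25200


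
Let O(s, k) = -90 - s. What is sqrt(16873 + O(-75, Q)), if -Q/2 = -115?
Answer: sqrt(16858) ≈ 129.84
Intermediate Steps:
Q = 230 (Q = -2*(-115) = 230)
sqrt(16873 + O(-75, Q)) = sqrt(16873 + (-90 - 1*(-75))) = sqrt(16873 + (-90 + 75)) = sqrt(16873 - 15) = sqrt(16858)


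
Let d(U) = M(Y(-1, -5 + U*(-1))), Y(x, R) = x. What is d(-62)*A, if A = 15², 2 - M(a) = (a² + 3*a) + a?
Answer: 1125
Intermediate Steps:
M(a) = 2 - a² - 4*a (M(a) = 2 - ((a² + 3*a) + a) = 2 - (a² + 4*a) = 2 + (-a² - 4*a) = 2 - a² - 4*a)
d(U) = 5 (d(U) = 2 - 1*(-1)² - 4*(-1) = 2 - 1*1 + 4 = 2 - 1 + 4 = 5)
A = 225
d(-62)*A = 5*225 = 1125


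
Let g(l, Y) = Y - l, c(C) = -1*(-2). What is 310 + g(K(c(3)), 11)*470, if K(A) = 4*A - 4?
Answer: 3600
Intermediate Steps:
c(C) = 2
K(A) = -4 + 4*A
310 + g(K(c(3)), 11)*470 = 310 + (11 - (-4 + 4*2))*470 = 310 + (11 - (-4 + 8))*470 = 310 + (11 - 1*4)*470 = 310 + (11 - 4)*470 = 310 + 7*470 = 310 + 3290 = 3600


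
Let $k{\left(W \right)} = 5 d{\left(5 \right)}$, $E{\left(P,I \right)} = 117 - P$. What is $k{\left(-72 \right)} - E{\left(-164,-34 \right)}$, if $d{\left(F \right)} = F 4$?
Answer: $-181$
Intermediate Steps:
$d{\left(F \right)} = 4 F$
$k{\left(W \right)} = 100$ ($k{\left(W \right)} = 5 \cdot 4 \cdot 5 = 5 \cdot 20 = 100$)
$k{\left(-72 \right)} - E{\left(-164,-34 \right)} = 100 - \left(117 - -164\right) = 100 - \left(117 + 164\right) = 100 - 281 = -181$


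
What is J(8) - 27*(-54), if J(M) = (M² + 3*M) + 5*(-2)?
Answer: 1536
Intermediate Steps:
J(M) = -10 + M² + 3*M (J(M) = (M² + 3*M) - 10 = -10 + M² + 3*M)
J(8) - 27*(-54) = (-10 + 8² + 3*8) - 27*(-54) = (-10 + 64 + 24) + 1458 = 78 + 1458 = 1536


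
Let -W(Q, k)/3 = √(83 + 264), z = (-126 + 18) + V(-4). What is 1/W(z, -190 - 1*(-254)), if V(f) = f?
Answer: -√347/1041 ≈ -0.017894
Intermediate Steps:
z = -112 (z = (-126 + 18) - 4 = -108 - 4 = -112)
W(Q, k) = -3*√347 (W(Q, k) = -3*√(83 + 264) = -3*√347)
1/W(z, -190 - 1*(-254)) = 1/(-3*√347) = -√347/1041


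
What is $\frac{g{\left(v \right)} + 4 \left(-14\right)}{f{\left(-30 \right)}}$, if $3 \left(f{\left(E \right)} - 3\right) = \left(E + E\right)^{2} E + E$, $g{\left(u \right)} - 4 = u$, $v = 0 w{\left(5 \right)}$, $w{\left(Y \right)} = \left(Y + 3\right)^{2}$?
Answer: $\frac{52}{36007} \approx 0.0014442$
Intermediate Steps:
$w{\left(Y \right)} = \left(3 + Y\right)^{2}$
$v = 0$ ($v = 0 \left(3 + 5\right)^{2} = 0 \cdot 8^{2} = 0 \cdot 64 = 0$)
$g{\left(u \right)} = 4 + u$
$f{\left(E \right)} = 3 + \frac{E}{3} + \frac{4 E^{3}}{3}$ ($f{\left(E \right)} = 3 + \frac{\left(E + E\right)^{2} E + E}{3} = 3 + \frac{\left(2 E\right)^{2} E + E}{3} = 3 + \frac{4 E^{2} E + E}{3} = 3 + \frac{4 E^{3} + E}{3} = 3 + \frac{E + 4 E^{3}}{3} = 3 + \left(\frac{E}{3} + \frac{4 E^{3}}{3}\right) = 3 + \frac{E}{3} + \frac{4 E^{3}}{3}$)
$\frac{g{\left(v \right)} + 4 \left(-14\right)}{f{\left(-30 \right)}} = \frac{\left(4 + 0\right) + 4 \left(-14\right)}{3 + \frac{1}{3} \left(-30\right) + \frac{4 \left(-30\right)^{3}}{3}} = \frac{4 - 56}{3 - 10 + \frac{4}{3} \left(-27000\right)} = - \frac{52}{3 - 10 - 36000} = - \frac{52}{-36007} = \left(-52\right) \left(- \frac{1}{36007}\right) = \frac{52}{36007}$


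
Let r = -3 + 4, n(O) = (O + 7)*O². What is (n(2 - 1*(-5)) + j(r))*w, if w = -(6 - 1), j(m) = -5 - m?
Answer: -3400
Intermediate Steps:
n(O) = O²*(7 + O) (n(O) = (7 + O)*O² = O²*(7 + O))
r = 1
w = -5 (w = -1*5 = -5)
(n(2 - 1*(-5)) + j(r))*w = ((2 - 1*(-5))²*(7 + (2 - 1*(-5))) + (-5 - 1*1))*(-5) = ((2 + 5)²*(7 + (2 + 5)) + (-5 - 1))*(-5) = (7²*(7 + 7) - 6)*(-5) = (49*14 - 6)*(-5) = (686 - 6)*(-5) = 680*(-5) = -3400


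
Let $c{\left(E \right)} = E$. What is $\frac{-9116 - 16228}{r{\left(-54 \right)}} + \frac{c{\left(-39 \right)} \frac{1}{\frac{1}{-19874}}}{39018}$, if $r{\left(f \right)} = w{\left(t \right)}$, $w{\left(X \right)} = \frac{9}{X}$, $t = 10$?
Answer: $- \frac{182995299}{6503} \approx -28140.0$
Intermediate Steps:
$r{\left(f \right)} = \frac{9}{10}$
$\frac{-9116 - 16228}{r{\left(-54 \right)}} + \frac{c{\left(-39 \right)} \frac{1}{\frac{1}{-19874}}}{39018} = \frac{-9116 - 16228}{\frac{9}{10}} + \frac{\left(-39\right) \frac{1}{\frac{1}{-19874}}}{39018} = \left(-9116 - 16228\right) \frac{10}{9} + - \frac{39}{- \frac{1}{19874}} \cdot \frac{1}{39018} = \left(-25344\right) \frac{10}{9} + \left(-39\right) \left(-19874\right) \frac{1}{39018} = -28160 + 775086 \cdot \frac{1}{39018} = -28160 + \frac{129181}{6503} = - \frac{182995299}{6503}$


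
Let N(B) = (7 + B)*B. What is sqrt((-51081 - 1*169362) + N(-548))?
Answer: 5*sqrt(3041) ≈ 275.73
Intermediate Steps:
N(B) = B*(7 + B)
sqrt((-51081 - 1*169362) + N(-548)) = sqrt((-51081 - 1*169362) - 548*(7 - 548)) = sqrt((-51081 - 169362) - 548*(-541)) = sqrt(-220443 + 296468) = sqrt(76025) = 5*sqrt(3041)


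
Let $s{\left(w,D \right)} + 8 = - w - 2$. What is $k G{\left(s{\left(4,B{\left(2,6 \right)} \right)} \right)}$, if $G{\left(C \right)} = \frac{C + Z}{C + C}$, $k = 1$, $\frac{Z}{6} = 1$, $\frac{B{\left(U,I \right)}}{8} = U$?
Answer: $\frac{2}{7} \approx 0.28571$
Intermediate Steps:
$B{\left(U,I \right)} = 8 U$
$Z = 6$ ($Z = 6 \cdot 1 = 6$)
$s{\left(w,D \right)} = -10 - w$ ($s{\left(w,D \right)} = -8 - \left(2 + w\right) = -10 - w$)
$G{\left(C \right)} = \frac{6 + C}{2 C}$ ($G{\left(C \right)} = \frac{C + 6}{C + C} = \frac{6 + C}{2 C}$)
$k G{\left(s{\left(4,B{\left(2,6 \right)} \right)} \right)} = 1 \frac{6 - 14}{2 \left(-10 - 4\right)} = 1 \frac{6 - 14}{2 \left(-14\right)} = 1 \cdot \frac{1}{2} \left(- \frac{1}{14}\right) \left(-8\right) = 1 \cdot \frac{2}{7} = \frac{2}{7}$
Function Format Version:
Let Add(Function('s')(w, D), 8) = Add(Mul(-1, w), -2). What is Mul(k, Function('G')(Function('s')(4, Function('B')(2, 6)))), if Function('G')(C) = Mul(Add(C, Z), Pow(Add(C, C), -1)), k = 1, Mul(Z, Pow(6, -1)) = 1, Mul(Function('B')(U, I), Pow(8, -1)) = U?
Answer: Rational(2, 7) ≈ 0.28571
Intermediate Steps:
Function('B')(U, I) = Mul(8, U)
Z = 6 (Z = Mul(6, 1) = 6)
Function('s')(w, D) = Add(-10, Mul(-1, w)) (Function('s')(w, D) = Add(-8, Add(Mul(-1, w), -2)) = Add(-8, Add(-2, Mul(-1, w))) = Add(-10, Mul(-1, w)))
Function('G')(C) = Mul(Rational(1, 2), Pow(C, -1), Add(6, C)) (Function('G')(C) = Mul(Add(C, 6), Pow(Add(C, C), -1)) = Mul(Add(6, C), Pow(Mul(2, C), -1)) = Mul(Add(6, C), Mul(Rational(1, 2), Pow(C, -1))) = Mul(Rational(1, 2), Pow(C, -1), Add(6, C)))
Mul(k, Function('G')(Function('s')(4, Function('B')(2, 6)))) = Mul(1, Mul(Rational(1, 2), Pow(Add(-10, Mul(-1, 4)), -1), Add(6, Add(-10, Mul(-1, 4))))) = Mul(1, Mul(Rational(1, 2), Pow(Add(-10, -4), -1), Add(6, Add(-10, -4)))) = Mul(1, Mul(Rational(1, 2), Pow(-14, -1), Add(6, -14))) = Mul(1, Mul(Rational(1, 2), Rational(-1, 14), -8)) = Mul(1, Rational(2, 7)) = Rational(2, 7)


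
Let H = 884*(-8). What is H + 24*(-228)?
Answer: -12544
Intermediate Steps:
H = -7072
H + 24*(-228) = -7072 + 24*(-228) = -7072 - 5472 = -12544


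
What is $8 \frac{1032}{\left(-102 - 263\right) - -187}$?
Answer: $- \frac{4128}{89} \approx -46.382$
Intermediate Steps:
$8 \frac{1032}{\left(-102 - 263\right) - -187} = 8 \frac{1032}{\left(-102 - 263\right) + 187} = 8 \frac{1032}{-365 + 187} = 8 \frac{1032}{-178} = 8 \cdot 1032 \left(- \frac{1}{178}\right) = 8 \left(- \frac{516}{89}\right) = - \frac{4128}{89}$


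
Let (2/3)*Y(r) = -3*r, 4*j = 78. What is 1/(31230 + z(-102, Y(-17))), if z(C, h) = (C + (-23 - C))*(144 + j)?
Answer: 2/54939 ≈ 3.6404e-5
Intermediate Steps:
j = 39/2 (j = (¼)*78 = 39/2 ≈ 19.500)
Y(r) = -9*r/2 (Y(r) = 3*(-3*r)/2 = -9*r/2)
z(C, h) = -7521/2 (z(C, h) = (C + (-23 - C))*(144 + 39/2) = -23*327/2 = -7521/2)
1/(31230 + z(-102, Y(-17))) = 1/(31230 - 7521/2) = 1/(54939/2) = 2/54939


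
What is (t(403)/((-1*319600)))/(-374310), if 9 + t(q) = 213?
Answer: 1/586419000 ≈ 1.7053e-9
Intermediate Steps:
t(q) = 204 (t(q) = -9 + 213 = 204)
(t(403)/((-1*319600)))/(-374310) = (204/((-1*319600)))/(-374310) = (204/(-319600))*(-1/374310) = (204*(-1/319600))*(-1/374310) = -3/4700*(-1/374310) = 1/586419000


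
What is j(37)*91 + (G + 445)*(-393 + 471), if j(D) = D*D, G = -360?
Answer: 131209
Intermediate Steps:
j(D) = D²
j(37)*91 + (G + 445)*(-393 + 471) = 37²*91 + (-360 + 445)*(-393 + 471) = 1369*91 + 85*78 = 124579 + 6630 = 131209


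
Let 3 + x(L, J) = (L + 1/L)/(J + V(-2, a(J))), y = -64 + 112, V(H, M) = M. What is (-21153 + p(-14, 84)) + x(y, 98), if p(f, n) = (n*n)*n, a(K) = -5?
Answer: 2551392577/4464 ≈ 5.7155e+5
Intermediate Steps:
p(f, n) = n³ (p(f, n) = n²*n = n³)
y = 48
x(L, J) = -3 + (L + 1/L)/(-5 + J) (x(L, J) = -3 + (L + 1/L)/(J - 5) = -3 + (L + 1/L)/(-5 + J))
(-21153 + p(-14, 84)) + x(y, 98) = (-21153 + 84³) + (1 + 48² + 15*48 - 3*98*48)/(48*(-5 + 98)) = (-21153 + 592704) + (1/48)*(1 + 2304 + 720 - 14112)/93 = 571551 + (1/48)*(1/93)*(-11087) = 571551 - 11087/4464 = 2551392577/4464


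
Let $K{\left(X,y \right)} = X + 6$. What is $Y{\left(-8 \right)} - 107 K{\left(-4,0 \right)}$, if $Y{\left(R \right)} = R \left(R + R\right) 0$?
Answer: $-214$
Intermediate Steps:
$K{\left(X,y \right)} = 6 + X$
$Y{\left(R \right)} = 0$ ($Y{\left(R \right)} = R 2 R 0 = 2 R^{2} \cdot 0 = 0$)
$Y{\left(-8 \right)} - 107 K{\left(-4,0 \right)} = 0 - 107 \left(6 - 4\right) = 0 - 214 = -214$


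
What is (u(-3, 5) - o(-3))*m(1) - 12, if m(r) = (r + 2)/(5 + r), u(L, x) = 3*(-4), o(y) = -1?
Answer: -35/2 ≈ -17.500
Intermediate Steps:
u(L, x) = -12
m(r) = (2 + r)/(5 + r)
(u(-3, 5) - o(-3))*m(1) - 12 = (-12 - 1*(-1))*((2 + 1)/(5 + 1)) - 12 = (-12 + 1)*(3/6) - 12 = -11*3/6 - 12 = -11*1/2 - 12 = -11/2 - 12 = -35/2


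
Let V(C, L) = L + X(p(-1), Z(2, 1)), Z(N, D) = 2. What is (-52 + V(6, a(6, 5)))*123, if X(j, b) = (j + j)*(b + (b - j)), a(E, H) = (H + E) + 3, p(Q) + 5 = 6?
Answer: -3936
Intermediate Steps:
p(Q) = 1 (p(Q) = -5 + 6 = 1)
a(E, H) = 3 + E + H (a(E, H) = (E + H) + 3 = 3 + E + H)
X(j, b) = 2*j*(-j + 2*b) (X(j, b) = (2*j)*(-j + 2*b) = 2*j*(-j + 2*b))
V(C, L) = 6 + L (V(C, L) = L + 2*1*(-1*1 + 2*2) = L + 2*1*(-1 + 4) = L + 2*1*3 = L + 6 = 6 + L)
(-52 + V(6, a(6, 5)))*123 = (-52 + (6 + (3 + 6 + 5)))*123 = (-52 + (6 + 14))*123 = (-52 + 20)*123 = -32*123 = -3936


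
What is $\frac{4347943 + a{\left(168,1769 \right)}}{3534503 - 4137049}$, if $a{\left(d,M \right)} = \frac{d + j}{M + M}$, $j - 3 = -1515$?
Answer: $- \frac{7691510495}{1065903874} \approx -7.216$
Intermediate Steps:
$j = -1512$ ($j = 3 - 1515 = -1512$)
$a{\left(d,M \right)} = \frac{-1512 + d}{2 M}$ ($a{\left(d,M \right)} = \frac{d - 1512}{M + M} = \frac{-1512 + d}{2 M}$)
$\frac{4347943 + a{\left(168,1769 \right)}}{3534503 - 4137049} = \frac{4347943 + \frac{-1512 + 168}{2 \cdot 1769}}{3534503 - 4137049} = \frac{4347943 + \frac{1}{2} \cdot \frac{1}{1769} \left(-1344\right)}{-602546} = \left(4347943 - \frac{672}{1769}\right) \left(- \frac{1}{602546}\right) = \frac{7691510495}{1769} \left(- \frac{1}{602546}\right) = - \frac{7691510495}{1065903874}$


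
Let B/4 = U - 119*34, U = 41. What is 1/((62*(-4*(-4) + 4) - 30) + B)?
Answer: -1/14810 ≈ -6.7522e-5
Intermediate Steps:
B = -16020 (B = 4*(41 - 119*34) = 4*(41 - 4046) = 4*(-4005) = -16020)
1/((62*(-4*(-4) + 4) - 30) + B) = 1/((62*(-4*(-4) + 4) - 30) - 16020) = 1/((62*(16 + 4) - 30) - 16020) = 1/((62*20 - 30) - 16020) = 1/((1240 - 30) - 16020) = 1/(1210 - 16020) = 1/(-14810) = -1/14810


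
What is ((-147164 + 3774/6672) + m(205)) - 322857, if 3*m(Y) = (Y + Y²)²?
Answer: 1981542676631/3336 ≈ 5.9399e+8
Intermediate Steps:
m(Y) = (Y + Y²)²/3
((-147164 + 3774/6672) + m(205)) - 322857 = ((-147164 + 3774/6672) + (⅓)*205²*(1 + 205)²) - 322857 = ((-147164 + 3774*(1/6672)) + (⅓)*42025*206²) - 322857 = ((-147164 + 629/1112) + (⅓)*42025*42436) - 322857 = (-163645739/1112 + 1783372900/3) - 322857 = 1982619727583/3336 - 322857 = 1981542676631/3336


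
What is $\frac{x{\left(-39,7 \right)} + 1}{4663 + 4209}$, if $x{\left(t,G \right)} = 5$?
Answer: $\frac{3}{4436} \approx 0.00067628$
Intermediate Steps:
$\frac{x{\left(-39,7 \right)} + 1}{4663 + 4209} = \frac{5 + 1}{4663 + 4209} = \frac{6}{8872} = 6 \cdot \frac{1}{8872} = \frac{3}{4436}$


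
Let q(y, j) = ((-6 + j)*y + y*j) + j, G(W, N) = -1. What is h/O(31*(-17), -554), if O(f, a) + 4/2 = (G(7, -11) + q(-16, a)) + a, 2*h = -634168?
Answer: -317084/16713 ≈ -18.972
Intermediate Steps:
q(y, j) = j + j*y + y*(-6 + j) (q(y, j) = (y*(-6 + j) + j*y) + j = (j*y + y*(-6 + j)) + j = j + j*y + y*(-6 + j))
h = -317084 (h = (½)*(-634168) = -317084)
O(f, a) = 93 - 30*a (O(f, a) = -2 + ((-1 + (a - 6*(-16) + 2*a*(-16))) + a) = -2 + ((-1 + (a + 96 - 32*a)) + a) = -2 + ((-1 + (96 - 31*a)) + a) = -2 + ((95 - 31*a) + a) = -2 + (95 - 30*a) = 93 - 30*a)
h/O(31*(-17), -554) = -317084/(93 - 30*(-554)) = -317084/(93 + 16620) = -317084/16713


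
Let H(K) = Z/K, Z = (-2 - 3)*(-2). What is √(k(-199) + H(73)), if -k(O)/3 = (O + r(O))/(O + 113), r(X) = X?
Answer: I*√135450989/3139 ≈ 3.7077*I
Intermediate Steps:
Z = 10 (Z = -5*(-2) = 10)
k(O) = -6*O/(113 + O) (k(O) = -3*(O + O)/(O + 113) = -3*2*O/(113 + O) = -6*O/(113 + O))
H(K) = 10/K
√(k(-199) + H(73)) = √(-6*(-199)/(113 - 199) + 10/73) = √(-6*(-199)/(-86) + 10*(1/73)) = √(-6*(-199)*(-1/86) + 10/73) = √(-597/43 + 10/73) = √(-43151/3139) = I*√135450989/3139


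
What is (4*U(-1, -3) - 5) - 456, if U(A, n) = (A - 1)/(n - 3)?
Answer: -1379/3 ≈ -459.67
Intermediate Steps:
U(A, n) = (-1 + A)/(-3 + n)
(4*U(-1, -3) - 5) - 456 = (4*((-1 - 1)/(-3 - 3)) - 5) - 456 = (4*(-2/(-6)) - 5) - 456 = (4*(-⅙*(-2)) - 5) - 456 = (4*(⅓) - 5) - 456 = (4/3 - 5) - 456 = -11/3 - 456 = -1379/3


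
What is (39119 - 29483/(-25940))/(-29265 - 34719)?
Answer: -338258781/553248320 ≈ -0.61141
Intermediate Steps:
(39119 - 29483/(-25940))/(-29265 - 34719) = (39119 - 29483*(-1/25940))/(-63984) = (39119 + 29483/25940)*(-1/63984) = (1014776343/25940)*(-1/63984) = -338258781/553248320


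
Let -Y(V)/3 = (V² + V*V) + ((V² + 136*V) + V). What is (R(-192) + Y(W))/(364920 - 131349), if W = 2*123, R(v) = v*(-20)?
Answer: -213970/77857 ≈ -2.7482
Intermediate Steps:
R(v) = -20*v
W = 246
Y(V) = -411*V - 9*V² (Y(V) = -3*((V² + V*V) + ((V² + 136*V) + V)) = -3*((V² + V²) + (V² + 137*V)) = -3*(2*V² + (V² + 137*V)) = -3*(3*V² + 137*V) = -411*V - 9*V²)
(R(-192) + Y(W))/(364920 - 131349) = (-20*(-192) - 3*246*(137 + 3*246))/(364920 - 131349) = (3840 - 3*246*(137 + 738))/233571 = (3840 - 3*246*875)*(1/233571) = (3840 - 645750)*(1/233571) = -641910*1/233571 = -213970/77857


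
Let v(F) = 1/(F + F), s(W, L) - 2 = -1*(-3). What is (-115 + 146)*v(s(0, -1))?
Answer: 31/10 ≈ 3.1000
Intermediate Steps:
s(W, L) = 5 (s(W, L) = 2 - 1*(-3) = 2 + 3 = 5)
v(F) = 1/(2*F)
(-115 + 146)*v(s(0, -1)) = (-115 + 146)*((½)/5) = 31*((½)*(⅕)) = 31*(⅒) = 31/10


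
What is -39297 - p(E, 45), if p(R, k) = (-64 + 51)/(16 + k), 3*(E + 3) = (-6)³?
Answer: -2397104/61 ≈ -39297.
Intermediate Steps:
E = -75 (E = -3 + (⅓)*(-6)³ = -3 + (⅓)*(-216) = -3 - 72 = -75)
p(R, k) = -13/(16 + k)
-39297 - p(E, 45) = -39297 - (-13)/(16 + 45) = -39297 - (-13)/61 = -39297 - 1*(-13/61) = -39297 + 13/61 = -2397104/61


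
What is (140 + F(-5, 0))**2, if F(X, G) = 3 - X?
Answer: 21904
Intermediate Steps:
(140 + F(-5, 0))**2 = (140 + (3 - 1*(-5)))**2 = (140 + (3 + 5))**2 = (140 + 8)**2 = 148**2 = 21904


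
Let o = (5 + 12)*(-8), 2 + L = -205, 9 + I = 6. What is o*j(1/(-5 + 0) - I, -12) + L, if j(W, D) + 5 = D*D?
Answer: -19111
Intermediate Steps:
I = -3 (I = -9 + 6 = -3)
j(W, D) = -5 + D² (j(W, D) = -5 + D*D = -5 + D²)
L = -207 (L = -2 - 205 = -207)
o = -136 (o = 17*(-8) = -136)
o*j(1/(-5 + 0) - I, -12) + L = -136*(-5 + (-12)²) - 207 = -136*(-5 + 144) - 207 = -136*139 - 207 = -18904 - 207 = -19111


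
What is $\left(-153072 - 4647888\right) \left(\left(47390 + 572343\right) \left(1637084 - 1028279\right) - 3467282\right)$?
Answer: $-1811368993916911680$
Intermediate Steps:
$\left(-153072 - 4647888\right) \left(\left(47390 + 572343\right) \left(1637084 - 1028279\right) - 3467282\right) = - 4800960 \left(619733 \cdot 608805 - 3467282\right) = - 4800960 \left(377296549065 - 3467282\right) = \left(-4800960\right) 377293081783 = -1811368993916911680$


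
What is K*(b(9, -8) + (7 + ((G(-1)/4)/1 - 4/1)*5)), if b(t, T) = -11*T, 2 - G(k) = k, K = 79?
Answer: 24885/4 ≈ 6221.3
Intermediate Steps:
G(k) = 2 - k
K*(b(9, -8) + (7 + ((G(-1)/4)/1 - 4/1)*5)) = 79*(-11*(-8) + (7 + (((2 - 1*(-1))/4)/1 - 4/1)*5)) = 79*(88 + (7 + (((2 + 1)*(¼))*1 - 4*1)*5)) = 79*(88 + (7 + ((3*(¼))*1 - 4)*5)) = 79*(88 + (7 + ((¾)*1 - 4)*5)) = 79*(88 + (7 + (¾ - 4)*5)) = 79*(88 + (7 - 13/4*5)) = 79*(88 + (7 - 65/4)) = 79*(88 - 37/4) = 79*(315/4) = 24885/4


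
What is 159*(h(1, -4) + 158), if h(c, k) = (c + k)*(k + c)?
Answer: 26553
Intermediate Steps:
h(c, k) = (c + k)**2 (h(c, k) = (c + k)*(c + k) = (c + k)**2)
159*(h(1, -4) + 158) = 159*((1 - 4)**2 + 158) = 159*((-3)**2 + 158) = 159*(9 + 158) = 159*167 = 26553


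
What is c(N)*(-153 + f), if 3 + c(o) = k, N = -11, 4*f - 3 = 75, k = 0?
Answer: 801/2 ≈ 400.50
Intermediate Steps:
f = 39/2 (f = ¾ + (¼)*75 = ¾ + 75/4 = 39/2 ≈ 19.500)
c(o) = -3 (c(o) = -3 + 0 = -3)
c(N)*(-153 + f) = -3*(-153 + 39/2) = -3*(-267/2) = 801/2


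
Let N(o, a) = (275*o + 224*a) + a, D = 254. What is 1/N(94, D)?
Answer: 1/83000 ≈ 1.2048e-5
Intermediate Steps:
N(o, a) = 225*a + 275*o (N(o, a) = (224*a + 275*o) + a = 225*a + 275*o)
1/N(94, D) = 1/(225*254 + 275*94) = 1/(57150 + 25850) = 1/83000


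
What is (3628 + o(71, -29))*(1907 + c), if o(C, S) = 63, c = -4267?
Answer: -8710760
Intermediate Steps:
(3628 + o(71, -29))*(1907 + c) = (3628 + 63)*(1907 - 4267) = 3691*(-2360) = -8710760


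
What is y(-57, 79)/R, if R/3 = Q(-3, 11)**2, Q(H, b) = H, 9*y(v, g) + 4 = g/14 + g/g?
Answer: 37/3402 ≈ 0.010876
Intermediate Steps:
y(v, g) = -1/3 + g/126 (y(v, g) = -4/9 + (g/14 + g/g)/9 = -4/9 + (g*(1/14) + 1)/9 = -4/9 + (g/14 + 1)/9 = -4/9 + (1 + g/14)/9 = -4/9 + (1/9 + g/126) = -1/3 + g/126)
R = 27 (R = 3*(-3)**2 = 3*9 = 27)
y(-57, 79)/R = (-1/3 + (1/126)*79)/27 = (-1/3 + 79/126)*(1/27) = (37/126)*(1/27) = 37/3402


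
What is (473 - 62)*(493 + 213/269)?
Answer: 54593130/269 ≈ 2.0295e+5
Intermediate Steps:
(473 - 62)*(493 + 213/269) = 411*(493 + 213*(1/269)) = 411*(493 + 213/269) = 411*(132830/269) = 54593130/269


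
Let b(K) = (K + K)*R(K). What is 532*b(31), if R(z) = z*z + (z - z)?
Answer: 31697624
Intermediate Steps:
R(z) = z² (R(z) = z² + 0 = z²)
b(K) = 2*K³ (b(K) = (K + K)*K² = (2*K)*K² = 2*K³)
532*b(31) = 532*(2*31³) = 532*(2*29791) = 532*59582 = 31697624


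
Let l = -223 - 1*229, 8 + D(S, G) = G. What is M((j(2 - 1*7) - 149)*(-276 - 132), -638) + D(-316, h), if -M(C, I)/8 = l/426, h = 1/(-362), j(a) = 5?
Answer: 37435/77106 ≈ 0.48550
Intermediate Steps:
h = -1/362 ≈ -0.0027624
D(S, G) = -8 + G
l = -452 (l = -223 - 229 = -452)
M(C, I) = 1808/213 (M(C, I) = -(-3616)/426 = -8*(-226/213) = 1808/213)
M((j(2 - 1*7) - 149)*(-276 - 132), -638) + D(-316, h) = 1808/213 + (-8 - 1/362) = 1808/213 - 2897/362 = 37435/77106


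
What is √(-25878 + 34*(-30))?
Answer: I*√26898 ≈ 164.01*I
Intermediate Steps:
√(-25878 + 34*(-30)) = √(-25878 - 1020) = √(-26898) = I*√26898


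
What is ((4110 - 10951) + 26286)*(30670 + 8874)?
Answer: 768933080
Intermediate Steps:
((4110 - 10951) + 26286)*(30670 + 8874) = (-6841 + 26286)*39544 = 19445*39544 = 768933080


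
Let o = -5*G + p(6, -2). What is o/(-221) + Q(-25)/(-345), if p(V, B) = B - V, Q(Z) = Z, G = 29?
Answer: 686/897 ≈ 0.76477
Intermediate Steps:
o = -153 (o = -5*29 + (-2 - 1*6) = -145 + (-2 - 6) = -145 - 8 = -153)
o/(-221) + Q(-25)/(-345) = -153/(-221) - 25/(-345) = -153*(-1/221) - 25*(-1/345) = 9/13 + 5/69 = 686/897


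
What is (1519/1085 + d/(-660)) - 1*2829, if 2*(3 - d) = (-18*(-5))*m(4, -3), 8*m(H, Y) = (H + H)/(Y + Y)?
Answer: -1244151/440 ≈ -2827.6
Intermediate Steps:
m(H, Y) = H/(8*Y) (m(H, Y) = ((H + H)/(Y + Y))/8 = ((2*H)/((2*Y)))/8 = ((2*H)*(1/(2*Y)))/8 = (H/Y)/8 = H/(8*Y))
d = 21/2 (d = 3 - (-18*(-5))*(⅛)*4/(-3)/2 = 3 - (-9*(-10))*(⅛)*4*(-⅓)/2 = 3 - 45*(-1)/6 = 3 - ½*(-15) = 3 + 15/2 = 21/2 ≈ 10.500)
(1519/1085 + d/(-660)) - 1*2829 = (1519/1085 + (21/2)/(-660)) - 1*2829 = (1519*(1/1085) + (21/2)*(-1/660)) - 2829 = (7/5 - 7/440) - 2829 = 609/440 - 2829 = -1244151/440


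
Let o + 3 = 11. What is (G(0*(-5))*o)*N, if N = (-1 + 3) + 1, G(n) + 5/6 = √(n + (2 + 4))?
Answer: -20 + 24*√6 ≈ 38.788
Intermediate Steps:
G(n) = -⅚ + √(6 + n) (G(n) = -⅚ + √(n + (2 + 4)) = -⅚ + √(n + 6) = -⅚ + √(6 + n))
o = 8 (o = -3 + 11 = 8)
N = 3 (N = 2 + 1 = 3)
(G(0*(-5))*o)*N = ((-⅚ + √(6 + 0*(-5)))*8)*3 = ((-⅚ + √(6 + 0))*8)*3 = ((-⅚ + √6)*8)*3 = (-20/3 + 8*√6)*3 = -20 + 24*√6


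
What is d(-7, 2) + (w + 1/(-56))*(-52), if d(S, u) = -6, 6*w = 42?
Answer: -5167/14 ≈ -369.07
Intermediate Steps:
w = 7 (w = (⅙)*42 = 7)
d(-7, 2) + (w + 1/(-56))*(-52) = -6 + (7 + 1/(-56))*(-52) = -6 + (7 - 1/56)*(-52) = -6 + (391/56)*(-52) = -6 - 5083/14 = -5167/14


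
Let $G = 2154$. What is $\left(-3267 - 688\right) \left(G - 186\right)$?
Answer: $-7783440$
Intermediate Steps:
$\left(-3267 - 688\right) \left(G - 186\right) = \left(-3267 - 688\right) \left(2154 - 186\right) = \left(-3955\right) 1968 = -7783440$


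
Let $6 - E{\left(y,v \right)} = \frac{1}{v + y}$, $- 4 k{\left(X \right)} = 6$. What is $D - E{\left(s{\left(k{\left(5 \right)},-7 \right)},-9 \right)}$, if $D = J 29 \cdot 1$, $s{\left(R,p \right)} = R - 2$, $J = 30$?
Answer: $\frac{21598}{25} \approx 863.92$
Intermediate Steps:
$k{\left(X \right)} = - \frac{3}{2}$ ($k{\left(X \right)} = \left(- \frac{1}{4}\right) 6 = - \frac{3}{2}$)
$s{\left(R,p \right)} = -2 + R$
$E{\left(y,v \right)} = 6 - \frac{1}{v + y}$
$D = 870$ ($D = 30 \cdot 29 \cdot 1 = 870 \cdot 1 = 870$)
$D - E{\left(s{\left(k{\left(5 \right)},-7 \right)},-9 \right)} = 870 - \frac{-1 + 6 \left(-9\right) + 6 \left(-2 - \frac{3}{2}\right)}{-9 - \frac{7}{2}} = 870 - \frac{-1 - 54 + 6 \left(- \frac{7}{2}\right)}{-9 - \frac{7}{2}} = 870 - \frac{-1 - 54 - 21}{- \frac{25}{2}} = 870 - \left(- \frac{2}{25}\right) \left(-76\right) = 870 - \frac{152}{25} = \frac{21598}{25}$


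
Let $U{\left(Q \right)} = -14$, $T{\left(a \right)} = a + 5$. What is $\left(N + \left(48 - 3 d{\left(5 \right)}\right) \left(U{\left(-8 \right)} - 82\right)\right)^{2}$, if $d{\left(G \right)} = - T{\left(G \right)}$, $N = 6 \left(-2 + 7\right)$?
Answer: $55621764$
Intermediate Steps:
$N = 30$ ($N = 6 \cdot 5 = 30$)
$T{\left(a \right)} = 5 + a$
$d{\left(G \right)} = -5 - G$ ($d{\left(G \right)} = - (5 + G) = -5 - G$)
$\left(N + \left(48 - 3 d{\left(5 \right)}\right) \left(U{\left(-8 \right)} - 82\right)\right)^{2} = \left(30 + \left(48 - 3 \left(-5 - 5\right)\right) \left(-14 - 82\right)\right)^{2} = \left(30 + \left(48 - 3 \left(-5 - 5\right)\right) \left(-96\right)\right)^{2} = \left(30 + \left(48 - -30\right) \left(-96\right)\right)^{2} = \left(30 + \left(48 + 30\right) \left(-96\right)\right)^{2} = \left(30 + 78 \left(-96\right)\right)^{2} = \left(30 - 7488\right)^{2} = \left(-7458\right)^{2} = 55621764$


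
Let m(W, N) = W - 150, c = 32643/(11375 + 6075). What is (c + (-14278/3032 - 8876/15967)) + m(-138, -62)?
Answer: -8791663044661/30171015100 ≈ -291.39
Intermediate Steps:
c = 32643/17450 ≈ 1.8707
m(W, N) = -150 + W
(c + (-14278/3032 - 8876/15967)) + m(-138, -62) = (32643/17450 + (-14278/3032 - 8876/15967)) + (-150 - 138) = (32643/17450 + (-14278*1/3032 - 8876*1/15967)) - 288 = (32643/17450 + (-7139/1516 - 1268/2281)) - 288 = (32643/17450 - 18206347/3457996) - 288 = -102410695861/30171015100 - 288 = -8791663044661/30171015100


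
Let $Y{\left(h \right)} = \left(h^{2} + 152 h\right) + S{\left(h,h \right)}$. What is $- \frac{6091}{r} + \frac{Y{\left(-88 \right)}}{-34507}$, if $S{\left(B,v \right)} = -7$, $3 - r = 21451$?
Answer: $\frac{331127409}{740106136} \approx 0.44741$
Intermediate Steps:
$r = -21448$ ($r = 3 - 21451 = -21448$)
$Y{\left(h \right)} = -7 + h^{2} + 152 h$ ($Y{\left(h \right)} = \left(h^{2} + 152 h\right) - 7 = -7 + h^{2} + 152 h$)
$- \frac{6091}{r} + \frac{Y{\left(-88 \right)}}{-34507} = - \frac{6091}{-21448} + \frac{-7 + \left(-88\right)^{2} + 152 \left(-88\right)}{-34507} = \left(-6091\right) \left(- \frac{1}{21448}\right) + \left(-7 + 7744 - 13376\right) \left(- \frac{1}{34507}\right) = \frac{6091}{21448} - - \frac{5639}{34507} = \frac{6091}{21448} + \frac{5639}{34507} = \frac{331127409}{740106136}$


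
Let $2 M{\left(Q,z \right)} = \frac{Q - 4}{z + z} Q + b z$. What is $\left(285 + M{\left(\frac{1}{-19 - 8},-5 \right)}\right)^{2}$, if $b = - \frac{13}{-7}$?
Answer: $\frac{818674412325169}{10416243600} \approx 78596.0$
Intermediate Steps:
$b = \frac{13}{7}$ ($b = \left(-13\right) \left(- \frac{1}{7}\right) = \frac{13}{7} \approx 1.8571$)
$M{\left(Q,z \right)} = \frac{13 z}{14} + \frac{Q \left(-4 + Q\right)}{4 z}$ ($M{\left(Q,z \right)} = \frac{\frac{Q - 4}{z + z} Q + \frac{13 z}{7}}{2} = \frac{\frac{-4 + Q}{2 z} Q + \frac{13 z}{7}}{2} = \frac{\frac{Q \left(-4 + Q\right)}{2 z} + \frac{13 z}{7}}{2} = \frac{\frac{13 z}{7} + \frac{Q \left(-4 + Q\right)}{2 z}}{2} = \frac{13 z}{14} + \frac{Q \left(-4 + Q\right)}{4 z}$)
$\left(285 + M{\left(\frac{1}{-19 - 8},-5 \right)}\right)^{2} = \left(285 + \frac{- \frac{1}{-19 - 8} + \frac{\left(\frac{1}{-19 - 8}\right)^{2}}{4} + \frac{13 \left(-5\right)^{2}}{14}}{-5}\right)^{2} = \left(285 - \frac{- \frac{1}{-27} + \frac{\left(\frac{1}{-27}\right)^{2}}{4} + \frac{13}{14} \cdot 25}{5}\right)^{2} = \left(285 - \frac{\left(-1\right) \left(- \frac{1}{27}\right) + \frac{\left(- \frac{1}{27}\right)^{2}}{4} + \frac{325}{14}}{5}\right)^{2} = \left(285 - \frac{\frac{1}{27} + \frac{1}{4} \cdot \frac{1}{729} + \frac{325}{14}}{5}\right)^{2} = \left(285 - \frac{\frac{1}{27} + \frac{1}{2916} + \frac{325}{14}}{5}\right)^{2} = \left(285 - \frac{474613}{102060}\right)^{2} = \left(\frac{28612487}{102060}\right)^{2} = \frac{818674412325169}{10416243600}$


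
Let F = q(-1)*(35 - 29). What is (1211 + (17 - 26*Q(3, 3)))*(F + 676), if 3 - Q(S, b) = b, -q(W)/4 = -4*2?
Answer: 1065904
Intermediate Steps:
q(W) = 32 (q(W) = -(-16)*2 = -4*(-8) = 32)
Q(S, b) = 3 - b
F = 192 (F = 32*(35 - 29) = 32*6 = 192)
(1211 + (17 - 26*Q(3, 3)))*(F + 676) = (1211 + (17 - 26*(3 - 1*3)))*(192 + 676) = (1211 + (17 - 26*(3 - 3)))*868 = (1211 + (17 - 26*0))*868 = (1211 + (17 + 0))*868 = (1211 + 17)*868 = 1228*868 = 1065904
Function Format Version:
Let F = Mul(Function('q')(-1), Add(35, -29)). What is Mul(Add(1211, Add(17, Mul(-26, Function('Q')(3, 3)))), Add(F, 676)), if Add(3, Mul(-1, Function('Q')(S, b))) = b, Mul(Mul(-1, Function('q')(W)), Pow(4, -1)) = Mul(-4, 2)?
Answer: 1065904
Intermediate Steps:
Function('q')(W) = 32 (Function('q')(W) = Mul(-4, Mul(-4, 2)) = Mul(-4, -8) = 32)
Function('Q')(S, b) = Add(3, Mul(-1, b))
F = 192 (F = Mul(32, Add(35, -29)) = Mul(32, 6) = 192)
Mul(Add(1211, Add(17, Mul(-26, Function('Q')(3, 3)))), Add(F, 676)) = Mul(Add(1211, Add(17, Mul(-26, Add(3, Mul(-1, 3))))), Add(192, 676)) = Mul(Add(1211, Add(17, Mul(-26, Add(3, -3)))), 868) = Mul(Add(1211, Add(17, Mul(-26, 0))), 868) = Mul(Add(1211, Add(17, 0)), 868) = Mul(Add(1211, 17), 868) = Mul(1228, 868) = 1065904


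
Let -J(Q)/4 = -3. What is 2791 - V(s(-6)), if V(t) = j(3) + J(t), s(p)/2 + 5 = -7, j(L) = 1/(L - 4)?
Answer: 2780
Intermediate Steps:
J(Q) = 12 (J(Q) = -4*(-3) = 12)
j(L) = 1/(-4 + L)
s(p) = -24 (s(p) = -10 + 2*(-7) = -10 - 14 = -24)
V(t) = 11 (V(t) = 1/(-4 + 3) + 12 = 1/(-1) + 12 = -1 + 12 = 11)
2791 - V(s(-6)) = 2791 - 1*11 = 2791 - 11 = 2780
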